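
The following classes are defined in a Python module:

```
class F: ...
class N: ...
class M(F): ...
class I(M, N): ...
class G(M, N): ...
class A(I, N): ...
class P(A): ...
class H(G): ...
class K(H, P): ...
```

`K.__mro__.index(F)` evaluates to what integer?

7

L[K] = K + merge(L[H], L[P], [H P])
  take H:  [H G M F N object] + [P A I M F N object] + [H P]
  take G:  [G M F N object] + [P A I M F N object] + [P]
  take P:  [M F N object] + [P A I M F N object] + [P]
  take A:  [M F N object] + [A I M F N object]
  take I:  [M F N object] + [I M F N object]
  take M:  [M F N object] + [M F N object]
  take F:  [F N object] + [F N object]
  take N:  [N object] + [N object]
  take object:  [object] + [object]
MRO: K H G P A I M F N object
F sits at index 7.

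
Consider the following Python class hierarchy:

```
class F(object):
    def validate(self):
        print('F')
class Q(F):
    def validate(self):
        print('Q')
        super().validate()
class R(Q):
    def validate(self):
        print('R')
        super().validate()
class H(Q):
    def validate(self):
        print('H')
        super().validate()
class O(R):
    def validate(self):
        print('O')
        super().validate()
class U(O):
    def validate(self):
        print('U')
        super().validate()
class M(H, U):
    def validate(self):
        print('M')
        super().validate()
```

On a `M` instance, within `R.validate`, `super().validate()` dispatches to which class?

L[M] = M + merge(L[H], L[U], [H U])
  take H:  [H Q F object] + [U O R Q F object] + [H U]
  take U:  [Q F object] + [U O R Q F object] + [U]
  take O:  [Q F object] + [O R Q F object]
  take R:  [Q F object] + [R Q F object]
  take Q:  [Q F object] + [Q F object]
  take F:  [F object] + [F object]
  take object:  [object] + [object]
MRO: M H U O R Q F object
super() in R.validate on a M instance goes to the class after R in M's MRO: Q.

Q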